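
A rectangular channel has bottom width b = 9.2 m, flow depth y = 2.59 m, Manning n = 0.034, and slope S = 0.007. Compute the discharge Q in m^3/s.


For a rectangular channel, the cross-sectional area A = b * y = 9.2 * 2.59 = 23.83 m^2.
The wetted perimeter P = b + 2y = 9.2 + 2*2.59 = 14.38 m.
Hydraulic radius R = A/P = 23.83/14.38 = 1.657 m.
Velocity V = (1/n)*R^(2/3)*S^(1/2) = (1/0.034)*1.657^(2/3)*0.007^(1/2) = 3.4458 m/s.
Discharge Q = A * V = 23.83 * 3.4458 = 82.106 m^3/s.

82.106


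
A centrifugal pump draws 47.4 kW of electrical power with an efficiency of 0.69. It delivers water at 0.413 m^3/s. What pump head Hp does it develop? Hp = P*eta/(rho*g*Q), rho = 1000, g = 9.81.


Pump head formula: Hp = P * eta / (rho * g * Q).
Numerator: P * eta = 47.4 * 1000 * 0.69 = 32706.0 W.
Denominator: rho * g * Q = 1000 * 9.81 * 0.413 = 4051.53.
Hp = 32706.0 / 4051.53 = 8.07 m.

8.07


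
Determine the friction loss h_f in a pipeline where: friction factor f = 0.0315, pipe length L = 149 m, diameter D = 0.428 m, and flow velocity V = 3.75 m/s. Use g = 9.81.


Darcy-Weisbach equation: h_f = f * (L/D) * V^2/(2g).
f * L/D = 0.0315 * 149/0.428 = 10.9661.
V^2/(2g) = 3.75^2 / (2*9.81) = 14.0625 / 19.62 = 0.7167 m.
h_f = 10.9661 * 0.7167 = 7.86 m.

7.86


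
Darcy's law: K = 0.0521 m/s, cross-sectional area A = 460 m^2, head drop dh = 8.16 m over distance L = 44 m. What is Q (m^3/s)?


Darcy's law: Q = K * A * i, where i = dh/L.
Hydraulic gradient i = 8.16 / 44 = 0.185455.
Q = 0.0521 * 460 * 0.185455
  = 4.4446 m^3/s.

4.4446


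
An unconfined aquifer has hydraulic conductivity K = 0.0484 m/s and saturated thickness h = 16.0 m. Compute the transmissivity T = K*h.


Transmissivity is defined as T = K * h.
T = 0.0484 * 16.0
  = 0.7744 m^2/s.

0.7744


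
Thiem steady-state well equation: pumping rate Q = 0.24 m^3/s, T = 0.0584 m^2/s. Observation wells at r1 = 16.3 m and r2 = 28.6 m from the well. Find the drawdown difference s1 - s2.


Thiem equation: s1 - s2 = Q/(2*pi*T) * ln(r2/r1).
ln(r2/r1) = ln(28.6/16.3) = 0.5622.
Q/(2*pi*T) = 0.24 / (2*pi*0.0584) = 0.24 / 0.3669 = 0.6541.
s1 - s2 = 0.6541 * 0.5622 = 0.3677 m.

0.3677


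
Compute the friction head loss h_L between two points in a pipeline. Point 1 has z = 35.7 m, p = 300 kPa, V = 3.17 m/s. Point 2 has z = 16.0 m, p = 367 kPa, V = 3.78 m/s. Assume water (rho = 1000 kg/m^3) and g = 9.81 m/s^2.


Total head at each section: H = z + p/(rho*g) + V^2/(2g).
H1 = 35.7 + 300*1000/(1000*9.81) + 3.17^2/(2*9.81)
   = 35.7 + 30.581 + 0.5122
   = 66.793 m.
H2 = 16.0 + 367*1000/(1000*9.81) + 3.78^2/(2*9.81)
   = 16.0 + 37.411 + 0.7283
   = 54.139 m.
h_L = H1 - H2 = 66.793 - 54.139 = 12.654 m.

12.654


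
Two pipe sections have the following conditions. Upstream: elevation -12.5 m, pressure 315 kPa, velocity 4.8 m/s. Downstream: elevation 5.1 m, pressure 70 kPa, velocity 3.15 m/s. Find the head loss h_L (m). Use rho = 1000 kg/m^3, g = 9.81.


Total head at each section: H = z + p/(rho*g) + V^2/(2g).
H1 = -12.5 + 315*1000/(1000*9.81) + 4.8^2/(2*9.81)
   = -12.5 + 32.11 + 1.1743
   = 20.784 m.
H2 = 5.1 + 70*1000/(1000*9.81) + 3.15^2/(2*9.81)
   = 5.1 + 7.136 + 0.5057
   = 12.741 m.
h_L = H1 - H2 = 20.784 - 12.741 = 8.043 m.

8.043


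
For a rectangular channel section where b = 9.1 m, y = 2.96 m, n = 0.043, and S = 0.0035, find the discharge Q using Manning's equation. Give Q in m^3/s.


For a rectangular channel, the cross-sectional area A = b * y = 9.1 * 2.96 = 26.94 m^2.
The wetted perimeter P = b + 2y = 9.1 + 2*2.96 = 15.02 m.
Hydraulic radius R = A/P = 26.94/15.02 = 1.7933 m.
Velocity V = (1/n)*R^(2/3)*S^(1/2) = (1/0.043)*1.7933^(2/3)*0.0035^(1/2) = 2.0308 m/s.
Discharge Q = A * V = 26.94 * 2.0308 = 54.703 m^3/s.

54.703


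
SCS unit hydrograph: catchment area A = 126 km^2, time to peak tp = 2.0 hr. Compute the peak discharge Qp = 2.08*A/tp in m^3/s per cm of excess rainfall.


SCS formula: Qp = 2.08 * A / tp.
Qp = 2.08 * 126 / 2.0
   = 262.08 / 2.0
   = 131.04 m^3/s per cm.

131.04


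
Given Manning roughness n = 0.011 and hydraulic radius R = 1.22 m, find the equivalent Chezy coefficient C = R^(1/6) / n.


The Chezy coefficient relates to Manning's n through C = R^(1/6) / n.
R^(1/6) = 1.22^(1/6) = 1.033697.
C = 1.033697 / 0.011 = 93.97 m^(1/2)/s.

93.97


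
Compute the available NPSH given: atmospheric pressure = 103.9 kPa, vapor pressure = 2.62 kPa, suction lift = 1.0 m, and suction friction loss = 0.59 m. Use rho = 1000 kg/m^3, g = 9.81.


NPSHa = p_atm/(rho*g) - z_s - hf_s - p_vap/(rho*g).
p_atm/(rho*g) = 103.9*1000 / (1000*9.81) = 10.591 m.
p_vap/(rho*g) = 2.62*1000 / (1000*9.81) = 0.267 m.
NPSHa = 10.591 - 1.0 - 0.59 - 0.267
      = 8.73 m.

8.73


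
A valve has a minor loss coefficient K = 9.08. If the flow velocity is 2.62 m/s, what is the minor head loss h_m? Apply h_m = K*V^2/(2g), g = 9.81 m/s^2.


Minor loss formula: h_m = K * V^2/(2g).
V^2 = 2.62^2 = 6.8644.
V^2/(2g) = 6.8644 / 19.62 = 0.3499 m.
h_m = 9.08 * 0.3499 = 3.1768 m.

3.1768


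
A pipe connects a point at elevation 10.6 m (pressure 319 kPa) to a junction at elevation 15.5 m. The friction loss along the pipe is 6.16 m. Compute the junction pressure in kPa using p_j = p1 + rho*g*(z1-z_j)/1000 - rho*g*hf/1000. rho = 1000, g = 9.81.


Junction pressure: p_j = p1 + rho*g*(z1 - z_j)/1000 - rho*g*hf/1000.
Elevation term = 1000*9.81*(10.6 - 15.5)/1000 = -48.069 kPa.
Friction term = 1000*9.81*6.16/1000 = 60.43 kPa.
p_j = 319 + -48.069 - 60.43 = 210.5 kPa.

210.5


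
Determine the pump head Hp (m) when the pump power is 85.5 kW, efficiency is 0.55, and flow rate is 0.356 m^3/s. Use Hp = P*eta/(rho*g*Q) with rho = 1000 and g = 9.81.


Pump head formula: Hp = P * eta / (rho * g * Q).
Numerator: P * eta = 85.5 * 1000 * 0.55 = 47025.0 W.
Denominator: rho * g * Q = 1000 * 9.81 * 0.356 = 3492.36.
Hp = 47025.0 / 3492.36 = 13.47 m.

13.47


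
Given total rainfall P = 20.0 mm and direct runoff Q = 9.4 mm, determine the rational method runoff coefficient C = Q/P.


The runoff coefficient C = runoff depth / rainfall depth.
C = 9.4 / 20.0
  = 0.47.

0.47


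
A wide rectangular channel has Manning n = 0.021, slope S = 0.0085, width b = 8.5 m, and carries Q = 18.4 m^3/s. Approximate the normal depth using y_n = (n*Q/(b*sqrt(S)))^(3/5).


We use the wide-channel approximation y_n = (n*Q/(b*sqrt(S)))^(3/5).
sqrt(S) = sqrt(0.0085) = 0.092195.
Numerator: n*Q = 0.021 * 18.4 = 0.3864.
Denominator: b*sqrt(S) = 8.5 * 0.092195 = 0.783658.
arg = 0.4931.
y_n = 0.4931^(3/5) = 0.6543 m.

0.6543


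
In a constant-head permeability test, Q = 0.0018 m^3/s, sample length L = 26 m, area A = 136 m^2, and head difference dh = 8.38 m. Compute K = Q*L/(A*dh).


From K = Q*L / (A*dh):
Numerator: Q*L = 0.0018 * 26 = 0.0468.
Denominator: A*dh = 136 * 8.38 = 1139.68.
K = 0.0468 / 1139.68 = 4.1e-05 m/s.

4.1e-05


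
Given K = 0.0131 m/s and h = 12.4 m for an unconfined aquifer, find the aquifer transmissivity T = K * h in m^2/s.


Transmissivity is defined as T = K * h.
T = 0.0131 * 12.4
  = 0.1624 m^2/s.

0.1624


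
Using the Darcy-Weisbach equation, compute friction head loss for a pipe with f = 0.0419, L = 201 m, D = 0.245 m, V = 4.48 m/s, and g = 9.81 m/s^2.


Darcy-Weisbach equation: h_f = f * (L/D) * V^2/(2g).
f * L/D = 0.0419 * 201/0.245 = 34.3751.
V^2/(2g) = 4.48^2 / (2*9.81) = 20.0704 / 19.62 = 1.023 m.
h_f = 34.3751 * 1.023 = 35.164 m.

35.164


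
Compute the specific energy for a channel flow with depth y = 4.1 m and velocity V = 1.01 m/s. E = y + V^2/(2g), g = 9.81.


Specific energy E = y + V^2/(2g).
Velocity head = V^2/(2g) = 1.01^2 / (2*9.81) = 1.0201 / 19.62 = 0.052 m.
E = 4.1 + 0.052 = 4.152 m.

4.152


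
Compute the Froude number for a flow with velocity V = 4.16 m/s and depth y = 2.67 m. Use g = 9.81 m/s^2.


The Froude number is defined as Fr = V / sqrt(g*y).
g*y = 9.81 * 2.67 = 26.1927.
sqrt(g*y) = sqrt(26.1927) = 5.1179.
Fr = 4.16 / 5.1179 = 0.8128.

0.8128


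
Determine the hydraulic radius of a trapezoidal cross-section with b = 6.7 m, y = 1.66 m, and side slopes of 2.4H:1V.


For a trapezoidal section with side slope z:
A = (b + z*y)*y = (6.7 + 2.4*1.66)*1.66 = 17.735 m^2.
P = b + 2*y*sqrt(1 + z^2) = 6.7 + 2*1.66*sqrt(1 + 2.4^2) = 15.332 m.
R = A/P = 17.735 / 15.332 = 1.1568 m.

1.1568


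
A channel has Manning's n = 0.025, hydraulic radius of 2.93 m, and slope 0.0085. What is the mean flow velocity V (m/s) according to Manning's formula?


Manning's equation gives V = (1/n) * R^(2/3) * S^(1/2).
First, compute R^(2/3) = 2.93^(2/3) = 2.0476.
Next, S^(1/2) = 0.0085^(1/2) = 0.092195.
Then 1/n = 1/0.025 = 40.0.
V = 40.0 * 2.0476 * 0.092195 = 7.5512 m/s.

7.5512


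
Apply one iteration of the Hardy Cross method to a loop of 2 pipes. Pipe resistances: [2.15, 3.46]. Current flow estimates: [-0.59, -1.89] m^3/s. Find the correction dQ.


Numerator terms (r*Q*|Q|): 2.15*-0.59*|-0.59| = -0.7484; 3.46*-1.89*|-1.89| = -12.3595.
Sum of numerator = -13.1079.
Denominator terms (r*|Q|): 2.15*|-0.59| = 1.2685; 3.46*|-1.89| = 6.5394.
2 * sum of denominator = 2 * 7.8079 = 15.6158.
dQ = --13.1079 / 15.6158 = 0.8394 m^3/s.

0.8394


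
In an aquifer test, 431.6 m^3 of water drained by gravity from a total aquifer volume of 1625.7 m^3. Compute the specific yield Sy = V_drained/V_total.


Specific yield Sy = Volume drained / Total volume.
Sy = 431.6 / 1625.7
   = 0.2655.

0.2655


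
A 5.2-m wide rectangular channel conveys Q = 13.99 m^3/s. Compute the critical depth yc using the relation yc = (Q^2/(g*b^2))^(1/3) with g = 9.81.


Using yc = (Q^2 / (g * b^2))^(1/3):
Q^2 = 13.99^2 = 195.72.
g * b^2 = 9.81 * 5.2^2 = 9.81 * 27.04 = 265.26.
Q^2 / (g*b^2) = 195.72 / 265.26 = 0.7378.
yc = 0.7378^(1/3) = 0.9036 m.

0.9036


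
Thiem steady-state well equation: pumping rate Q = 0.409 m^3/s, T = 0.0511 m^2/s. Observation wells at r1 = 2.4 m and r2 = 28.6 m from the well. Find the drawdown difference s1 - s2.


Thiem equation: s1 - s2 = Q/(2*pi*T) * ln(r2/r1).
ln(r2/r1) = ln(28.6/2.4) = 2.4779.
Q/(2*pi*T) = 0.409 / (2*pi*0.0511) = 0.409 / 0.3211 = 1.2739.
s1 - s2 = 1.2739 * 2.4779 = 3.1566 m.

3.1566


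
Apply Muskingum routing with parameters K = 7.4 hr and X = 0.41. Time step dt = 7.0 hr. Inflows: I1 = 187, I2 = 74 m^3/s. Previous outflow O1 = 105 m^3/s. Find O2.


Muskingum coefficients:
denom = 2*K*(1-X) + dt = 2*7.4*(1-0.41) + 7.0 = 15.732.
C0 = (dt - 2*K*X)/denom = (7.0 - 2*7.4*0.41)/15.732 = 0.0592.
C1 = (dt + 2*K*X)/denom = (7.0 + 2*7.4*0.41)/15.732 = 0.8307.
C2 = (2*K*(1-X) - dt)/denom = 0.1101.
O2 = C0*I2 + C1*I1 + C2*O1
   = 0.0592*74 + 0.8307*187 + 0.1101*105
   = 171.28 m^3/s.

171.28


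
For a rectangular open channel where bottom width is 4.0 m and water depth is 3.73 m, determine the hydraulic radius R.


For a rectangular section:
Flow area A = b * y = 4.0 * 3.73 = 14.92 m^2.
Wetted perimeter P = b + 2y = 4.0 + 2*3.73 = 11.46 m.
Hydraulic radius R = A/P = 14.92 / 11.46 = 1.3019 m.

1.3019


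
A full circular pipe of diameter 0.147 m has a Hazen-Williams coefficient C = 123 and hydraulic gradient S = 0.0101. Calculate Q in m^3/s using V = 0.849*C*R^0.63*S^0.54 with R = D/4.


For a full circular pipe, R = D/4 = 0.147/4 = 0.0367 m.
V = 0.849 * 123 * 0.0367^0.63 * 0.0101^0.54
  = 0.849 * 123 * 0.124771 * 0.083625
  = 1.0896 m/s.
Pipe area A = pi*D^2/4 = pi*0.147^2/4 = 0.017 m^2.
Q = A * V = 0.017 * 1.0896 = 0.0185 m^3/s.

0.0185


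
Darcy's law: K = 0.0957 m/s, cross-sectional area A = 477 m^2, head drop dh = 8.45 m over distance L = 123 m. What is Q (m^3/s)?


Darcy's law: Q = K * A * i, where i = dh/L.
Hydraulic gradient i = 8.45 / 123 = 0.068699.
Q = 0.0957 * 477 * 0.068699
  = 3.136 m^3/s.

3.136


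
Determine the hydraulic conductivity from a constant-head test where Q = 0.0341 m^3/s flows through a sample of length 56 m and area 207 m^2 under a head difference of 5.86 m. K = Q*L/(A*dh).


From K = Q*L / (A*dh):
Numerator: Q*L = 0.0341 * 56 = 1.9096.
Denominator: A*dh = 207 * 5.86 = 1213.02.
K = 1.9096 / 1213.02 = 0.001574 m/s.

0.001574


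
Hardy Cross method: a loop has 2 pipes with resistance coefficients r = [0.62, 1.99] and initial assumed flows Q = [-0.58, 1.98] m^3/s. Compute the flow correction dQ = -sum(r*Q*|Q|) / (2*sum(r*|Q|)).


Numerator terms (r*Q*|Q|): 0.62*-0.58*|-0.58| = -0.2086; 1.99*1.98*|1.98| = 7.8016.
Sum of numerator = 7.593.
Denominator terms (r*|Q|): 0.62*|-0.58| = 0.3596; 1.99*|1.98| = 3.9402.
2 * sum of denominator = 2 * 4.2998 = 8.5996.
dQ = -7.593 / 8.5996 = -0.883 m^3/s.

-0.883


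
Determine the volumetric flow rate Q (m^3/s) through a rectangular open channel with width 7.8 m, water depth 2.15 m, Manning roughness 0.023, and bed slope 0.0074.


For a rectangular channel, the cross-sectional area A = b * y = 7.8 * 2.15 = 16.77 m^2.
The wetted perimeter P = b + 2y = 7.8 + 2*2.15 = 12.1 m.
Hydraulic radius R = A/P = 16.77/12.1 = 1.386 m.
Velocity V = (1/n)*R^(2/3)*S^(1/2) = (1/0.023)*1.386^(2/3)*0.0074^(1/2) = 4.6493 m/s.
Discharge Q = A * V = 16.77 * 4.6493 = 77.969 m^3/s.

77.969


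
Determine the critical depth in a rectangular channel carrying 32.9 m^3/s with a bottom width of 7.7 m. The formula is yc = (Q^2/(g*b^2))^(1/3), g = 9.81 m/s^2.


Using yc = (Q^2 / (g * b^2))^(1/3):
Q^2 = 32.9^2 = 1082.41.
g * b^2 = 9.81 * 7.7^2 = 9.81 * 59.29 = 581.63.
Q^2 / (g*b^2) = 1082.41 / 581.63 = 1.861.
yc = 1.861^(1/3) = 1.23 m.

1.23


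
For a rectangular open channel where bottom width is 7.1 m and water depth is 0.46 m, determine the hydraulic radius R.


For a rectangular section:
Flow area A = b * y = 7.1 * 0.46 = 3.27 m^2.
Wetted perimeter P = b + 2y = 7.1 + 2*0.46 = 8.02 m.
Hydraulic radius R = A/P = 3.27 / 8.02 = 0.4072 m.

0.4072


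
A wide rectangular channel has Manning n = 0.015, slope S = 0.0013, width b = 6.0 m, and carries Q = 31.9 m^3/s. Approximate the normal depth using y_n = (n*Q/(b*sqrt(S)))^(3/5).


We use the wide-channel approximation y_n = (n*Q/(b*sqrt(S)))^(3/5).
sqrt(S) = sqrt(0.0013) = 0.036056.
Numerator: n*Q = 0.015 * 31.9 = 0.4785.
Denominator: b*sqrt(S) = 6.0 * 0.036056 = 0.216336.
arg = 2.2119.
y_n = 2.2119^(3/5) = 1.6101 m.

1.6101


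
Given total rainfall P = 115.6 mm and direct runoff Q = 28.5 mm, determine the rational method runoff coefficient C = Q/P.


The runoff coefficient C = runoff depth / rainfall depth.
C = 28.5 / 115.6
  = 0.2465.

0.2465


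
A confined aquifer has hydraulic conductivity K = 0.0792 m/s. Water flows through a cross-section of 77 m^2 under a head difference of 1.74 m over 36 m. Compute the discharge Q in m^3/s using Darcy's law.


Darcy's law: Q = K * A * i, where i = dh/L.
Hydraulic gradient i = 1.74 / 36 = 0.048333.
Q = 0.0792 * 77 * 0.048333
  = 0.2948 m^3/s.

0.2948


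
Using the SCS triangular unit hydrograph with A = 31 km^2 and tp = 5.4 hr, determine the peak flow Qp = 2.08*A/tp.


SCS formula: Qp = 2.08 * A / tp.
Qp = 2.08 * 31 / 5.4
   = 64.48 / 5.4
   = 11.94 m^3/s per cm.

11.94


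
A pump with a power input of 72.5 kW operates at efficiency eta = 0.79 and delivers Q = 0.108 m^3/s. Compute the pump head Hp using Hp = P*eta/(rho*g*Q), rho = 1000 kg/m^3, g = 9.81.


Pump head formula: Hp = P * eta / (rho * g * Q).
Numerator: P * eta = 72.5 * 1000 * 0.79 = 57275.0 W.
Denominator: rho * g * Q = 1000 * 9.81 * 0.108 = 1059.48.
Hp = 57275.0 / 1059.48 = 54.06 m.

54.06


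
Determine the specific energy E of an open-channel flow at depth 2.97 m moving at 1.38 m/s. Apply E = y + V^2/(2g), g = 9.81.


Specific energy E = y + V^2/(2g).
Velocity head = V^2/(2g) = 1.38^2 / (2*9.81) = 1.9044 / 19.62 = 0.0971 m.
E = 2.97 + 0.0971 = 3.0671 m.

3.0671


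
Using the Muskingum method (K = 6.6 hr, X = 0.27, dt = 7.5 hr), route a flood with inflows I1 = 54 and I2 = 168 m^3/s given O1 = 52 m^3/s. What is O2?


Muskingum coefficients:
denom = 2*K*(1-X) + dt = 2*6.6*(1-0.27) + 7.5 = 17.136.
C0 = (dt - 2*K*X)/denom = (7.5 - 2*6.6*0.27)/17.136 = 0.2297.
C1 = (dt + 2*K*X)/denom = (7.5 + 2*6.6*0.27)/17.136 = 0.6457.
C2 = (2*K*(1-X) - dt)/denom = 0.1246.
O2 = C0*I2 + C1*I1 + C2*O1
   = 0.2297*168 + 0.6457*54 + 0.1246*52
   = 79.94 m^3/s.

79.94


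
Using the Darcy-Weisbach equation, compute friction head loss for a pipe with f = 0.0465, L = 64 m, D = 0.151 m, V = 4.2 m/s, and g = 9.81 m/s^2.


Darcy-Weisbach equation: h_f = f * (L/D) * V^2/(2g).
f * L/D = 0.0465 * 64/0.151 = 19.7086.
V^2/(2g) = 4.2^2 / (2*9.81) = 17.64 / 19.62 = 0.8991 m.
h_f = 19.7086 * 0.8991 = 17.72 m.

17.72


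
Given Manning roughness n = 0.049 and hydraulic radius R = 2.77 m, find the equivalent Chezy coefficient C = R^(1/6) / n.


The Chezy coefficient relates to Manning's n through C = R^(1/6) / n.
R^(1/6) = 2.77^(1/6) = 1.185077.
C = 1.185077 / 0.049 = 24.19 m^(1/2)/s.

24.19


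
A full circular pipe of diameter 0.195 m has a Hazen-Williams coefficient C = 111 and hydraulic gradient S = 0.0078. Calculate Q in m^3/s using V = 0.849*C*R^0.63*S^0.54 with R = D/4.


For a full circular pipe, R = D/4 = 0.195/4 = 0.0488 m.
V = 0.849 * 111 * 0.0488^0.63 * 0.0078^0.54
  = 0.849 * 111 * 0.149082 * 0.072733
  = 1.0218 m/s.
Pipe area A = pi*D^2/4 = pi*0.195^2/4 = 0.0299 m^2.
Q = A * V = 0.0299 * 1.0218 = 0.0305 m^3/s.

0.0305


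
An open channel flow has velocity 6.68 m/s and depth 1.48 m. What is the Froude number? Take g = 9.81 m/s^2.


The Froude number is defined as Fr = V / sqrt(g*y).
g*y = 9.81 * 1.48 = 14.5188.
sqrt(g*y) = sqrt(14.5188) = 3.8104.
Fr = 6.68 / 3.8104 = 1.7531.

1.7531


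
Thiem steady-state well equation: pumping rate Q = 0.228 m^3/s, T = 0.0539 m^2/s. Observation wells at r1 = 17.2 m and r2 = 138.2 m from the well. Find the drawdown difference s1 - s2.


Thiem equation: s1 - s2 = Q/(2*pi*T) * ln(r2/r1).
ln(r2/r1) = ln(138.2/17.2) = 2.0838.
Q/(2*pi*T) = 0.228 / (2*pi*0.0539) = 0.228 / 0.3387 = 0.6732.
s1 - s2 = 0.6732 * 2.0838 = 1.4029 m.

1.4029


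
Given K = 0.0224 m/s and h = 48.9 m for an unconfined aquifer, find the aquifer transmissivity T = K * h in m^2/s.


Transmissivity is defined as T = K * h.
T = 0.0224 * 48.9
  = 1.0954 m^2/s.

1.0954


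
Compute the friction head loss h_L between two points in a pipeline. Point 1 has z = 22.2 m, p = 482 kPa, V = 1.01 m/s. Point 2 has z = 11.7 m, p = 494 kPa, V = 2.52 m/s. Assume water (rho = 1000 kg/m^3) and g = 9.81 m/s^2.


Total head at each section: H = z + p/(rho*g) + V^2/(2g).
H1 = 22.2 + 482*1000/(1000*9.81) + 1.01^2/(2*9.81)
   = 22.2 + 49.134 + 0.052
   = 71.386 m.
H2 = 11.7 + 494*1000/(1000*9.81) + 2.52^2/(2*9.81)
   = 11.7 + 50.357 + 0.3237
   = 62.38 m.
h_L = H1 - H2 = 71.386 - 62.38 = 9.005 m.

9.005


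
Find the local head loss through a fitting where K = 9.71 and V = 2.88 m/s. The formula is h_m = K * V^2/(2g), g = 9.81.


Minor loss formula: h_m = K * V^2/(2g).
V^2 = 2.88^2 = 8.2944.
V^2/(2g) = 8.2944 / 19.62 = 0.4228 m.
h_m = 9.71 * 0.4228 = 4.1049 m.

4.1049


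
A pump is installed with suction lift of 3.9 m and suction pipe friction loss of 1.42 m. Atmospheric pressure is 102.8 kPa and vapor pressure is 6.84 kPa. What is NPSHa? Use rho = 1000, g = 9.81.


NPSHa = p_atm/(rho*g) - z_s - hf_s - p_vap/(rho*g).
p_atm/(rho*g) = 102.8*1000 / (1000*9.81) = 10.479 m.
p_vap/(rho*g) = 6.84*1000 / (1000*9.81) = 0.697 m.
NPSHa = 10.479 - 3.9 - 1.42 - 0.697
      = 4.46 m.

4.46


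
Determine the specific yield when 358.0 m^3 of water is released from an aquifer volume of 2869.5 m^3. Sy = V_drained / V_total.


Specific yield Sy = Volume drained / Total volume.
Sy = 358.0 / 2869.5
   = 0.1248.

0.1248


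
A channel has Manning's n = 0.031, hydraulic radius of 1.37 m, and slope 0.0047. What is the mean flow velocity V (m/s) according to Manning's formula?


Manning's equation gives V = (1/n) * R^(2/3) * S^(1/2).
First, compute R^(2/3) = 1.37^(2/3) = 1.2335.
Next, S^(1/2) = 0.0047^(1/2) = 0.068557.
Then 1/n = 1/0.031 = 32.26.
V = 32.26 * 1.2335 * 0.068557 = 2.7279 m/s.

2.7279


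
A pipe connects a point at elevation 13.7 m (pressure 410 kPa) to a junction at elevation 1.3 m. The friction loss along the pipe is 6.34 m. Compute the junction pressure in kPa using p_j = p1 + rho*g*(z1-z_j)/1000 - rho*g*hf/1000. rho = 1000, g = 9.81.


Junction pressure: p_j = p1 + rho*g*(z1 - z_j)/1000 - rho*g*hf/1000.
Elevation term = 1000*9.81*(13.7 - 1.3)/1000 = 121.644 kPa.
Friction term = 1000*9.81*6.34/1000 = 62.195 kPa.
p_j = 410 + 121.644 - 62.195 = 469.45 kPa.

469.45


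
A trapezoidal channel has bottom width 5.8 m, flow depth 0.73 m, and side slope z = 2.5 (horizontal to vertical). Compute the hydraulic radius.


For a trapezoidal section with side slope z:
A = (b + z*y)*y = (5.8 + 2.5*0.73)*0.73 = 5.566 m^2.
P = b + 2*y*sqrt(1 + z^2) = 5.8 + 2*0.73*sqrt(1 + 2.5^2) = 9.731 m.
R = A/P = 5.566 / 9.731 = 0.572 m.

0.572


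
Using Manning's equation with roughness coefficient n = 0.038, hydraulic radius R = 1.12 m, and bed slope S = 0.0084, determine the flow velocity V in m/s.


Manning's equation gives V = (1/n) * R^(2/3) * S^(1/2).
First, compute R^(2/3) = 1.12^(2/3) = 1.0785.
Next, S^(1/2) = 0.0084^(1/2) = 0.091652.
Then 1/n = 1/0.038 = 26.32.
V = 26.32 * 1.0785 * 0.091652 = 2.6012 m/s.

2.6012


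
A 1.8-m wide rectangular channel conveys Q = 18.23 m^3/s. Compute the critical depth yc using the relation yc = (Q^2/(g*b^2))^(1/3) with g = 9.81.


Using yc = (Q^2 / (g * b^2))^(1/3):
Q^2 = 18.23^2 = 332.33.
g * b^2 = 9.81 * 1.8^2 = 9.81 * 3.24 = 31.78.
Q^2 / (g*b^2) = 332.33 / 31.78 = 10.4572.
yc = 10.4572^(1/3) = 2.1867 m.

2.1867


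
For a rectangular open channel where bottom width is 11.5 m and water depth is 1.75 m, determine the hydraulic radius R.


For a rectangular section:
Flow area A = b * y = 11.5 * 1.75 = 20.12 m^2.
Wetted perimeter P = b + 2y = 11.5 + 2*1.75 = 15.0 m.
Hydraulic radius R = A/P = 20.12 / 15.0 = 1.3417 m.

1.3417


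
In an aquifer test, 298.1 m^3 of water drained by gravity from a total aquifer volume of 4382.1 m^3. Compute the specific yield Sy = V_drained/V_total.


Specific yield Sy = Volume drained / Total volume.
Sy = 298.1 / 4382.1
   = 0.068.

0.068


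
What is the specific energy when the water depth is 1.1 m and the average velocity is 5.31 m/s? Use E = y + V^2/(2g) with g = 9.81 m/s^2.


Specific energy E = y + V^2/(2g).
Velocity head = V^2/(2g) = 5.31^2 / (2*9.81) = 28.1961 / 19.62 = 1.4371 m.
E = 1.1 + 1.4371 = 2.5371 m.

2.5371


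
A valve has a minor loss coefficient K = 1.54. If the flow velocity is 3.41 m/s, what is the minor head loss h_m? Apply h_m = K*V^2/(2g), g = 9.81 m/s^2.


Minor loss formula: h_m = K * V^2/(2g).
V^2 = 3.41^2 = 11.6281.
V^2/(2g) = 11.6281 / 19.62 = 0.5927 m.
h_m = 1.54 * 0.5927 = 0.9127 m.

0.9127


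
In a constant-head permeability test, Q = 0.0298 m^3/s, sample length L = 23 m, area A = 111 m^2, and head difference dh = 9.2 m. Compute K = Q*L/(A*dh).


From K = Q*L / (A*dh):
Numerator: Q*L = 0.0298 * 23 = 0.6854.
Denominator: A*dh = 111 * 9.2 = 1021.2.
K = 0.6854 / 1021.2 = 0.000671 m/s.

0.000671


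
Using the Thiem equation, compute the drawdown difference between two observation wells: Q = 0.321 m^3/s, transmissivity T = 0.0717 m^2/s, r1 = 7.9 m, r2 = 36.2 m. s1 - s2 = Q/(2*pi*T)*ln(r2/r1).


Thiem equation: s1 - s2 = Q/(2*pi*T) * ln(r2/r1).
ln(r2/r1) = ln(36.2/7.9) = 1.5222.
Q/(2*pi*T) = 0.321 / (2*pi*0.0717) = 0.321 / 0.4505 = 0.7125.
s1 - s2 = 0.7125 * 1.5222 = 1.0846 m.

1.0846


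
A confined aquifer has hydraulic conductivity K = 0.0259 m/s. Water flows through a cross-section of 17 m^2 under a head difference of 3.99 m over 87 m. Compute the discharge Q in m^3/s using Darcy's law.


Darcy's law: Q = K * A * i, where i = dh/L.
Hydraulic gradient i = 3.99 / 87 = 0.045862.
Q = 0.0259 * 17 * 0.045862
  = 0.0202 m^3/s.

0.0202


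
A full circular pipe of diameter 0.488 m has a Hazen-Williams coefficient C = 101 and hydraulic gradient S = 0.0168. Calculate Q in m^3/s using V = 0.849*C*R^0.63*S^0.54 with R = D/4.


For a full circular pipe, R = D/4 = 0.488/4 = 0.122 m.
V = 0.849 * 101 * 0.122^0.63 * 0.0168^0.54
  = 0.849 * 101 * 0.265709 * 0.11007
  = 2.5079 m/s.
Pipe area A = pi*D^2/4 = pi*0.488^2/4 = 0.187 m^2.
Q = A * V = 0.187 * 2.5079 = 0.4691 m^3/s.

0.4691


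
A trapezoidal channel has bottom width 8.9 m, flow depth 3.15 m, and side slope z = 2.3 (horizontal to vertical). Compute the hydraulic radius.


For a trapezoidal section with side slope z:
A = (b + z*y)*y = (8.9 + 2.3*3.15)*3.15 = 50.857 m^2.
P = b + 2*y*sqrt(1 + z^2) = 8.9 + 2*3.15*sqrt(1 + 2.3^2) = 24.7 m.
R = A/P = 50.857 / 24.7 = 2.059 m.

2.059


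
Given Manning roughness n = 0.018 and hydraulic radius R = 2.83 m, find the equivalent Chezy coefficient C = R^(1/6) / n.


The Chezy coefficient relates to Manning's n through C = R^(1/6) / n.
R^(1/6) = 2.83^(1/6) = 1.189317.
C = 1.189317 / 0.018 = 66.07 m^(1/2)/s.

66.07


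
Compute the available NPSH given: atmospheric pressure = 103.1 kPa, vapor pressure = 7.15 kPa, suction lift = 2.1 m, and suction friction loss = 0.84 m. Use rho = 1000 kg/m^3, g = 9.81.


NPSHa = p_atm/(rho*g) - z_s - hf_s - p_vap/(rho*g).
p_atm/(rho*g) = 103.1*1000 / (1000*9.81) = 10.51 m.
p_vap/(rho*g) = 7.15*1000 / (1000*9.81) = 0.729 m.
NPSHa = 10.51 - 2.1 - 0.84 - 0.729
      = 6.84 m.

6.84


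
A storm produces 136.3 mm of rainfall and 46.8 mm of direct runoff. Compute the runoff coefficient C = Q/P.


The runoff coefficient C = runoff depth / rainfall depth.
C = 46.8 / 136.3
  = 0.3434.

0.3434


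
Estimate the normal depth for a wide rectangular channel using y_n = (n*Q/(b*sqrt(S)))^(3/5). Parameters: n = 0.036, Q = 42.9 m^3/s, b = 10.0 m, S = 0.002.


We use the wide-channel approximation y_n = (n*Q/(b*sqrt(S)))^(3/5).
sqrt(S) = sqrt(0.002) = 0.044721.
Numerator: n*Q = 0.036 * 42.9 = 1.5444.
Denominator: b*sqrt(S) = 10.0 * 0.044721 = 0.44721.
arg = 3.4534.
y_n = 3.4534^(3/5) = 2.1035 m.

2.1035


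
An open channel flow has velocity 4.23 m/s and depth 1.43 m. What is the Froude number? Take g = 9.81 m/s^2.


The Froude number is defined as Fr = V / sqrt(g*y).
g*y = 9.81 * 1.43 = 14.0283.
sqrt(g*y) = sqrt(14.0283) = 3.7454.
Fr = 4.23 / 3.7454 = 1.1294.

1.1294


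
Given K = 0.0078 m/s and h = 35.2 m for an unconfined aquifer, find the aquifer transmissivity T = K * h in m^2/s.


Transmissivity is defined as T = K * h.
T = 0.0078 * 35.2
  = 0.2746 m^2/s.

0.2746


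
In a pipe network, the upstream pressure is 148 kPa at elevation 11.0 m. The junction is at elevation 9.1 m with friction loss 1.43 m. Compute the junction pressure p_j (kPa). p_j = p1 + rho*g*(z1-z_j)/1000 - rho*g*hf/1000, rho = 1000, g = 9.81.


Junction pressure: p_j = p1 + rho*g*(z1 - z_j)/1000 - rho*g*hf/1000.
Elevation term = 1000*9.81*(11.0 - 9.1)/1000 = 18.639 kPa.
Friction term = 1000*9.81*1.43/1000 = 14.028 kPa.
p_j = 148 + 18.639 - 14.028 = 152.61 kPa.

152.61


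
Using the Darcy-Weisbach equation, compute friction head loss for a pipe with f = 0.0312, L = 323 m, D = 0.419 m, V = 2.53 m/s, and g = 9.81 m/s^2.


Darcy-Weisbach equation: h_f = f * (L/D) * V^2/(2g).
f * L/D = 0.0312 * 323/0.419 = 24.0516.
V^2/(2g) = 2.53^2 / (2*9.81) = 6.4009 / 19.62 = 0.3262 m.
h_f = 24.0516 * 0.3262 = 7.847 m.

7.847


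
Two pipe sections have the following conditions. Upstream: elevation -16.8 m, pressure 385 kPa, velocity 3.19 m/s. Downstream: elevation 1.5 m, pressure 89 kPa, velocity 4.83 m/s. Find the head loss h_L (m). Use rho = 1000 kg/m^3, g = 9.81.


Total head at each section: H = z + p/(rho*g) + V^2/(2g).
H1 = -16.8 + 385*1000/(1000*9.81) + 3.19^2/(2*9.81)
   = -16.8 + 39.246 + 0.5187
   = 22.964 m.
H2 = 1.5 + 89*1000/(1000*9.81) + 4.83^2/(2*9.81)
   = 1.5 + 9.072 + 1.189
   = 11.761 m.
h_L = H1 - H2 = 22.964 - 11.761 = 11.203 m.

11.203


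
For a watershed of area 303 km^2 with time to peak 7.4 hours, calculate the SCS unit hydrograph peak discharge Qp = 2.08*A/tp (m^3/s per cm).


SCS formula: Qp = 2.08 * A / tp.
Qp = 2.08 * 303 / 7.4
   = 630.24 / 7.4
   = 85.17 m^3/s per cm.

85.17


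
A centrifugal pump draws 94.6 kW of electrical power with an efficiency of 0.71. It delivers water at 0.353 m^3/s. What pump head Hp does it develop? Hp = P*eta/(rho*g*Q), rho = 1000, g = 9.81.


Pump head formula: Hp = P * eta / (rho * g * Q).
Numerator: P * eta = 94.6 * 1000 * 0.71 = 67166.0 W.
Denominator: rho * g * Q = 1000 * 9.81 * 0.353 = 3462.93.
Hp = 67166.0 / 3462.93 = 19.4 m.

19.4


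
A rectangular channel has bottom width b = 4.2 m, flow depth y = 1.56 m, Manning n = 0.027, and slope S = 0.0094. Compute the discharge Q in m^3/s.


For a rectangular channel, the cross-sectional area A = b * y = 4.2 * 1.56 = 6.55 m^2.
The wetted perimeter P = b + 2y = 4.2 + 2*1.56 = 7.32 m.
Hydraulic radius R = A/P = 6.55/7.32 = 0.8951 m.
Velocity V = (1/n)*R^(2/3)*S^(1/2) = (1/0.027)*0.8951^(2/3)*0.0094^(1/2) = 3.3351 m/s.
Discharge Q = A * V = 6.55 * 3.3351 = 21.852 m^3/s.

21.852


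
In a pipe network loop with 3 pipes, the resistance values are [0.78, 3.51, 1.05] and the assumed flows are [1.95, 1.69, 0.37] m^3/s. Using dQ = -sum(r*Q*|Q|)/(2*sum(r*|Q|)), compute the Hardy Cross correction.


Numerator terms (r*Q*|Q|): 0.78*1.95*|1.95| = 2.9659; 3.51*1.69*|1.69| = 10.0249; 1.05*0.37*|0.37| = 0.1437.
Sum of numerator = 13.1346.
Denominator terms (r*|Q|): 0.78*|1.95| = 1.521; 3.51*|1.69| = 5.9319; 1.05*|0.37| = 0.3885.
2 * sum of denominator = 2 * 7.8414 = 15.6828.
dQ = -13.1346 / 15.6828 = -0.8375 m^3/s.

-0.8375


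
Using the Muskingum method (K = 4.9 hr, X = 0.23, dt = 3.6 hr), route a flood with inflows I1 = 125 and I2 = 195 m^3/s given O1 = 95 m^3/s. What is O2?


Muskingum coefficients:
denom = 2*K*(1-X) + dt = 2*4.9*(1-0.23) + 3.6 = 11.146.
C0 = (dt - 2*K*X)/denom = (3.6 - 2*4.9*0.23)/11.146 = 0.1208.
C1 = (dt + 2*K*X)/denom = (3.6 + 2*4.9*0.23)/11.146 = 0.5252.
C2 = (2*K*(1-X) - dt)/denom = 0.354.
O2 = C0*I2 + C1*I1 + C2*O1
   = 0.1208*195 + 0.5252*125 + 0.354*95
   = 122.83 m^3/s.

122.83


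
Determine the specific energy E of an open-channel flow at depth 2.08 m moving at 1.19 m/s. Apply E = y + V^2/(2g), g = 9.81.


Specific energy E = y + V^2/(2g).
Velocity head = V^2/(2g) = 1.19^2 / (2*9.81) = 1.4161 / 19.62 = 0.0722 m.
E = 2.08 + 0.0722 = 2.1522 m.

2.1522


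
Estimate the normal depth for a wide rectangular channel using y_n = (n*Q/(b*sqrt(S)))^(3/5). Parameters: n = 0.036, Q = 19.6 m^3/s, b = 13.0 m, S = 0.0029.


We use the wide-channel approximation y_n = (n*Q/(b*sqrt(S)))^(3/5).
sqrt(S) = sqrt(0.0029) = 0.053852.
Numerator: n*Q = 0.036 * 19.6 = 0.7056.
Denominator: b*sqrt(S) = 13.0 * 0.053852 = 0.700076.
arg = 1.0079.
y_n = 1.0079^(3/5) = 1.0047 m.

1.0047


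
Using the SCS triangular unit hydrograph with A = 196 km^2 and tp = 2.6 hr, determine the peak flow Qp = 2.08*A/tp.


SCS formula: Qp = 2.08 * A / tp.
Qp = 2.08 * 196 / 2.6
   = 407.68 / 2.6
   = 156.8 m^3/s per cm.

156.8


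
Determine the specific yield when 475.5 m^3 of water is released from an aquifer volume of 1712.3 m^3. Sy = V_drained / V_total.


Specific yield Sy = Volume drained / Total volume.
Sy = 475.5 / 1712.3
   = 0.2777.

0.2777


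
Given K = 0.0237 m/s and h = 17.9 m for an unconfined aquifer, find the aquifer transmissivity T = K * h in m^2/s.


Transmissivity is defined as T = K * h.
T = 0.0237 * 17.9
  = 0.4242 m^2/s.

0.4242


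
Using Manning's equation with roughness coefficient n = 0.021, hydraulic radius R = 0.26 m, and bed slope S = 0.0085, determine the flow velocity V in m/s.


Manning's equation gives V = (1/n) * R^(2/3) * S^(1/2).
First, compute R^(2/3) = 0.26^(2/3) = 0.4074.
Next, S^(1/2) = 0.0085^(1/2) = 0.092195.
Then 1/n = 1/0.021 = 47.62.
V = 47.62 * 0.4074 * 0.092195 = 1.7884 m/s.

1.7884


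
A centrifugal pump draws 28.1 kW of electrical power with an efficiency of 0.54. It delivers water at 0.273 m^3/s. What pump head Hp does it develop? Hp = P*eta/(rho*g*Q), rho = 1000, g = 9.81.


Pump head formula: Hp = P * eta / (rho * g * Q).
Numerator: P * eta = 28.1 * 1000 * 0.54 = 15174.0 W.
Denominator: rho * g * Q = 1000 * 9.81 * 0.273 = 2678.13.
Hp = 15174.0 / 2678.13 = 5.67 m.

5.67


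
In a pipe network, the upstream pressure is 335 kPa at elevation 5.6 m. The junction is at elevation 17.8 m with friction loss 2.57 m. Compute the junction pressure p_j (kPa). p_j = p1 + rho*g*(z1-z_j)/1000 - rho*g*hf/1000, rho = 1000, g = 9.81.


Junction pressure: p_j = p1 + rho*g*(z1 - z_j)/1000 - rho*g*hf/1000.
Elevation term = 1000*9.81*(5.6 - 17.8)/1000 = -119.682 kPa.
Friction term = 1000*9.81*2.57/1000 = 25.212 kPa.
p_j = 335 + -119.682 - 25.212 = 190.11 kPa.

190.11


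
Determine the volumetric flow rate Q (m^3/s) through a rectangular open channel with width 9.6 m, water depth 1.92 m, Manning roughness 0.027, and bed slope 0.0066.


For a rectangular channel, the cross-sectional area A = b * y = 9.6 * 1.92 = 18.43 m^2.
The wetted perimeter P = b + 2y = 9.6 + 2*1.92 = 13.44 m.
Hydraulic radius R = A/P = 18.43/13.44 = 1.3714 m.
Velocity V = (1/n)*R^(2/3)*S^(1/2) = (1/0.027)*1.3714^(2/3)*0.0066^(1/2) = 3.7141 m/s.
Discharge Q = A * V = 18.43 * 3.7141 = 68.459 m^3/s.

68.459


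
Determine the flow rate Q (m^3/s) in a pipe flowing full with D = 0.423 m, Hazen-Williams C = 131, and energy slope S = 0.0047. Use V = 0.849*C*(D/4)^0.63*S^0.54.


For a full circular pipe, R = D/4 = 0.423/4 = 0.1057 m.
V = 0.849 * 131 * 0.1057^0.63 * 0.0047^0.54
  = 0.849 * 131 * 0.242827 * 0.055326
  = 1.4942 m/s.
Pipe area A = pi*D^2/4 = pi*0.423^2/4 = 0.1405 m^2.
Q = A * V = 0.1405 * 1.4942 = 0.21 m^3/s.

0.21


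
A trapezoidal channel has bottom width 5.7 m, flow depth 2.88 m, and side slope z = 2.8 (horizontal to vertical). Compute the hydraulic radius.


For a trapezoidal section with side slope z:
A = (b + z*y)*y = (5.7 + 2.8*2.88)*2.88 = 39.64 m^2.
P = b + 2*y*sqrt(1 + z^2) = 5.7 + 2*2.88*sqrt(1 + 2.8^2) = 22.826 m.
R = A/P = 39.64 / 22.826 = 1.7367 m.

1.7367


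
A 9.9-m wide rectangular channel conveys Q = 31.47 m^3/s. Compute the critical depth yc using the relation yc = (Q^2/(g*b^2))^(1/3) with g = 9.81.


Using yc = (Q^2 / (g * b^2))^(1/3):
Q^2 = 31.47^2 = 990.36.
g * b^2 = 9.81 * 9.9^2 = 9.81 * 98.01 = 961.48.
Q^2 / (g*b^2) = 990.36 / 961.48 = 1.03.
yc = 1.03^(1/3) = 1.0099 m.

1.0099


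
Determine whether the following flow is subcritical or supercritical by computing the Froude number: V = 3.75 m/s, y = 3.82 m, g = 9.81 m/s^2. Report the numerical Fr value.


The Froude number is defined as Fr = V / sqrt(g*y).
g*y = 9.81 * 3.82 = 37.4742.
sqrt(g*y) = sqrt(37.4742) = 6.1216.
Fr = 3.75 / 6.1216 = 0.6126.
Since Fr < 1, the flow is subcritical.

0.6126


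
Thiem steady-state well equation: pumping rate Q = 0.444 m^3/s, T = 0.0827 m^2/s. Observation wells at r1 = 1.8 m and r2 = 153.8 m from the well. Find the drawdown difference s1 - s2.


Thiem equation: s1 - s2 = Q/(2*pi*T) * ln(r2/r1).
ln(r2/r1) = ln(153.8/1.8) = 4.4479.
Q/(2*pi*T) = 0.444 / (2*pi*0.0827) = 0.444 / 0.5196 = 0.8545.
s1 - s2 = 0.8545 * 4.4479 = 3.8006 m.

3.8006


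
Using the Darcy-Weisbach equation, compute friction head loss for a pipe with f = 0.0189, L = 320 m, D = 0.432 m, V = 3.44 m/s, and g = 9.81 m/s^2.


Darcy-Weisbach equation: h_f = f * (L/D) * V^2/(2g).
f * L/D = 0.0189 * 320/0.432 = 14.0.
V^2/(2g) = 3.44^2 / (2*9.81) = 11.8336 / 19.62 = 0.6031 m.
h_f = 14.0 * 0.6031 = 8.444 m.

8.444


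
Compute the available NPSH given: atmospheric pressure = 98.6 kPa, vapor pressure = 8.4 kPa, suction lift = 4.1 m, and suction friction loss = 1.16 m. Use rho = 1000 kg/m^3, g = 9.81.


NPSHa = p_atm/(rho*g) - z_s - hf_s - p_vap/(rho*g).
p_atm/(rho*g) = 98.6*1000 / (1000*9.81) = 10.051 m.
p_vap/(rho*g) = 8.4*1000 / (1000*9.81) = 0.856 m.
NPSHa = 10.051 - 4.1 - 1.16 - 0.856
      = 3.93 m.

3.93


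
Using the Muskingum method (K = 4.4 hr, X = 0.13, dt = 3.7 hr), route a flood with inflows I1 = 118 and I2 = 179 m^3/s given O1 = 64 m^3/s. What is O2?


Muskingum coefficients:
denom = 2*K*(1-X) + dt = 2*4.4*(1-0.13) + 3.7 = 11.356.
C0 = (dt - 2*K*X)/denom = (3.7 - 2*4.4*0.13)/11.356 = 0.2251.
C1 = (dt + 2*K*X)/denom = (3.7 + 2*4.4*0.13)/11.356 = 0.4266.
C2 = (2*K*(1-X) - dt)/denom = 0.3484.
O2 = C0*I2 + C1*I1 + C2*O1
   = 0.2251*179 + 0.4266*118 + 0.3484*64
   = 112.92 m^3/s.

112.92


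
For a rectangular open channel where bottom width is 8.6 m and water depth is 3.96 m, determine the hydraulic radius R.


For a rectangular section:
Flow area A = b * y = 8.6 * 3.96 = 34.06 m^2.
Wetted perimeter P = b + 2y = 8.6 + 2*3.96 = 16.52 m.
Hydraulic radius R = A/P = 34.06 / 16.52 = 2.0615 m.

2.0615


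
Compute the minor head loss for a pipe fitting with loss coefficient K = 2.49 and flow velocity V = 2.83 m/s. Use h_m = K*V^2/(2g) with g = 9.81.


Minor loss formula: h_m = K * V^2/(2g).
V^2 = 2.83^2 = 8.0089.
V^2/(2g) = 8.0089 / 19.62 = 0.4082 m.
h_m = 2.49 * 0.4082 = 1.0164 m.

1.0164


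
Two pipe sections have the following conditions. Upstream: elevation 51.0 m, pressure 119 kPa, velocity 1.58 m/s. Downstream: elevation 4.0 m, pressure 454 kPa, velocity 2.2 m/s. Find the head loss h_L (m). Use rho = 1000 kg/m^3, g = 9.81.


Total head at each section: H = z + p/(rho*g) + V^2/(2g).
H1 = 51.0 + 119*1000/(1000*9.81) + 1.58^2/(2*9.81)
   = 51.0 + 12.13 + 0.1272
   = 63.258 m.
H2 = 4.0 + 454*1000/(1000*9.81) + 2.2^2/(2*9.81)
   = 4.0 + 46.279 + 0.2467
   = 50.526 m.
h_L = H1 - H2 = 63.258 - 50.526 = 12.732 m.

12.732


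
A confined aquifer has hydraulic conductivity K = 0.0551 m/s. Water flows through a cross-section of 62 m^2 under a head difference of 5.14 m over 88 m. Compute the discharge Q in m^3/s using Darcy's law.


Darcy's law: Q = K * A * i, where i = dh/L.
Hydraulic gradient i = 5.14 / 88 = 0.058409.
Q = 0.0551 * 62 * 0.058409
  = 0.1995 m^3/s.

0.1995


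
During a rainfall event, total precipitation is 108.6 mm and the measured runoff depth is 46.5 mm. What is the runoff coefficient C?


The runoff coefficient C = runoff depth / rainfall depth.
C = 46.5 / 108.6
  = 0.4282.

0.4282


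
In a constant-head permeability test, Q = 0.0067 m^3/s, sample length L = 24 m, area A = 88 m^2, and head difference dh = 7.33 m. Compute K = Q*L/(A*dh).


From K = Q*L / (A*dh):
Numerator: Q*L = 0.0067 * 24 = 0.1608.
Denominator: A*dh = 88 * 7.33 = 645.04.
K = 0.1608 / 645.04 = 0.000249 m/s.

0.000249


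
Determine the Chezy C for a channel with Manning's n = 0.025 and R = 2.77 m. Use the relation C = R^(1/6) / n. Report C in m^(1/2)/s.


The Chezy coefficient relates to Manning's n through C = R^(1/6) / n.
R^(1/6) = 2.77^(1/6) = 1.185077.
C = 1.185077 / 0.025 = 47.4 m^(1/2)/s.

47.4


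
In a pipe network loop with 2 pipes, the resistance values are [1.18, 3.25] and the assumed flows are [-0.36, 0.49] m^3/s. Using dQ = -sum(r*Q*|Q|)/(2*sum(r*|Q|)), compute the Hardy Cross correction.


Numerator terms (r*Q*|Q|): 1.18*-0.36*|-0.36| = -0.1529; 3.25*0.49*|0.49| = 0.7803.
Sum of numerator = 0.6274.
Denominator terms (r*|Q|): 1.18*|-0.36| = 0.4248; 3.25*|0.49| = 1.5925.
2 * sum of denominator = 2 * 2.0173 = 4.0346.
dQ = -0.6274 / 4.0346 = -0.1555 m^3/s.

-0.1555


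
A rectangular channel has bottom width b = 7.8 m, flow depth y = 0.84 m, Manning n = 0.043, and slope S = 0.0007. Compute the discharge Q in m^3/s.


For a rectangular channel, the cross-sectional area A = b * y = 7.8 * 0.84 = 6.55 m^2.
The wetted perimeter P = b + 2y = 7.8 + 2*0.84 = 9.48 m.
Hydraulic radius R = A/P = 6.55/9.48 = 0.6911 m.
Velocity V = (1/n)*R^(2/3)*S^(1/2) = (1/0.043)*0.6911^(2/3)*0.0007^(1/2) = 0.481 m/s.
Discharge Q = A * V = 6.55 * 0.481 = 3.151 m^3/s.

3.151


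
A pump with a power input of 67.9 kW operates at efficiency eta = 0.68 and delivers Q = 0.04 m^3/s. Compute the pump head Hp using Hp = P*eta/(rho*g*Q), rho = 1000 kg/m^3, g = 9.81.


Pump head formula: Hp = P * eta / (rho * g * Q).
Numerator: P * eta = 67.9 * 1000 * 0.68 = 46172.0 W.
Denominator: rho * g * Q = 1000 * 9.81 * 0.04 = 392.4.
Hp = 46172.0 / 392.4 = 117.67 m.

117.67
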